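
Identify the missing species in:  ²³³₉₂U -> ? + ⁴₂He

Th-229

Conserve mass number: 233 = A + 4, so A = 229.
Conserve atomic number: 92 = Z + 2, so Z = 90.
Z = 90 is thorium, so the species is ²²⁹₉₀Th.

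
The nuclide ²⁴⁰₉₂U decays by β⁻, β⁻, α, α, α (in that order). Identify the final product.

Ra-228

Start: (A, Z) = (240, 92).
After β⁻: (240, 93).
After β⁻: (240, 94).
After α: (236, 92).
After α: (232, 90).
After α: (228, 88).
Z = 88 is radium.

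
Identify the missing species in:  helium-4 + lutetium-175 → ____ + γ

Conserve mass number: 4 + 175 = A + 0, so A = 179.
Conserve atomic number: 2 + 71 = Z + 0, so Z = 73.
Z = 73 is tantalum, so the species is tantalum-179.

Ta-179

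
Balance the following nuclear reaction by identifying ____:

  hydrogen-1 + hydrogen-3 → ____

He-4

Conserve mass number: 1 + 3 = A, so A = 4.
Conserve atomic number: 1 + 1 = Z, so Z = 2.
A = 4 and Z = 2 is helium-4 — an alpha particle.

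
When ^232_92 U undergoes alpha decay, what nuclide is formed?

Alpha decay: mass number changes by -4, atomic number by -2.
A: 232 − 4 = 228; Z: 92 − 2 = 90.
Z = 90 is thorium, so the daughter is ^228_90 Th.

Th-228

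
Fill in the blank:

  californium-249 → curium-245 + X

Conserve mass number: 249 = 245 + A, so A = 4.
Conserve atomic number: 98 = 96 + Z, so Z = 2.
A = 4 and Z = 2 is helium-4 — an alpha particle.

alpha particle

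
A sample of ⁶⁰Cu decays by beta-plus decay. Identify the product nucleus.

Beta-plus decay: mass number changes by +0, atomic number by -1.
A: 60 = 60; Z: 29 − 1 = 28.
Z = 28 is nickel, so the daughter is ⁶⁰Ni.

Ni-60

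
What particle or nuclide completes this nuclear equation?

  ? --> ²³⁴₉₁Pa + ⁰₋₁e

Conserve mass number: A = 234 + 0, so A = 234.
Conserve atomic number: Z = 91 − 1, so Z = 90.
Z = 90 is thorium, so the species is ²³⁴₉₀Th.

Th-234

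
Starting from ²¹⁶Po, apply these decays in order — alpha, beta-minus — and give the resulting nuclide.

Bi-212

Start: (A, Z) = (216, 84).
After α: (212, 82).
After β⁻: (212, 83).
Z = 83 is bismuth.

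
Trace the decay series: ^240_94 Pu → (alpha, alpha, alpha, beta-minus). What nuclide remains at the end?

Ac-228

Start: (A, Z) = (240, 94).
After α: (236, 92).
After α: (232, 90).
After α: (228, 88).
After β⁻: (228, 89).
Z = 89 is actinium.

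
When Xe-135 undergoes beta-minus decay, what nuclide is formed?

Cs-135

Beta-minus decay: mass number changes by +0, atomic number by +1.
A: 135 = 135; Z: 54 + 1 = 55.
Z = 55 is caesium, so the daughter is Cs-135.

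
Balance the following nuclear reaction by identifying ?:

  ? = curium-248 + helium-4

Cf-252

Conserve mass number: A = 248 + 4, so A = 252.
Conserve atomic number: Z = 96 + 2, so Z = 98.
Z = 98 is californium, so the species is californium-252.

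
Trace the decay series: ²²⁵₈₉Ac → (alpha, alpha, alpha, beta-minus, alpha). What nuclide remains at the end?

Start: (A, Z) = (225, 89).
After α: (221, 87).
After α: (217, 85).
After α: (213, 83).
After β⁻: (213, 84).
After α: (209, 82).
Z = 82 is lead.

Pb-209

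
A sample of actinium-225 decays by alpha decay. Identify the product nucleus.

Fr-221

Alpha decay: mass number changes by -4, atomic number by -2.
A: 225 − 4 = 221; Z: 89 − 2 = 87.
Z = 87 is francium, so the daughter is francium-221.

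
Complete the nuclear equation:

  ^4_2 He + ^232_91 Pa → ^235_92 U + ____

Conserve mass number: 4 + 232 = 235 + A, so A = 1.
Conserve atomic number: 2 + 91 = 92 + Z, so Z = 1.
A = 1 and Z = 1 is ^1_1 H — a proton.

proton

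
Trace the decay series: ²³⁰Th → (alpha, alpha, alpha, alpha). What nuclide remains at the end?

Pb-214

Start: (A, Z) = (230, 90).
After α: (226, 88).
After α: (222, 86).
After α: (218, 84).
After α: (214, 82).
Z = 82 is lead.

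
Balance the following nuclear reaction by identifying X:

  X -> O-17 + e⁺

Conserve mass number: A = 17 + 0, so A = 17.
Conserve atomic number: Z = 8 + 1, so Z = 9.
Z = 9 is fluorine, so the species is F-17.

F-17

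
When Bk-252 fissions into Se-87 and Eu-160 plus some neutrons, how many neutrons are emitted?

Conserve mass number: 252 = 87 + 160 + k, so k = 252 − 247 = 5.
Check atomic number: 97 = 34 + 63 + 0 = 97. ✓

5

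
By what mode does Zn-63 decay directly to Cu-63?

beta-plus decay or electron capture

ΔA = 63 − 63 = 0; ΔZ = 29 − 30 = -1.
A is unchanged and Z drops by 1 — a proton has become a neutron (β⁺ emission or electron capture).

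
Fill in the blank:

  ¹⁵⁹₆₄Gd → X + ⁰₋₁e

Tb-159

Conserve mass number: 159 = A + 0, so A = 159.
Conserve atomic number: 64 = Z − 1, so Z = 65.
Z = 65 is terbium, so the species is ¹⁵⁹₆₅Tb.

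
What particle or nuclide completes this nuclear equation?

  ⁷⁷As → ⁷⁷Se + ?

Conserve mass number: 77 = 77 + A, so A = 0.
Conserve atomic number: 33 = 34 + Z, so Z = -1.
A = 0 and Z = -1 is e⁻ — a beta-minus particle.

beta-minus particle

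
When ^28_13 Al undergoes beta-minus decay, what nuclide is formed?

Beta-minus decay: mass number changes by +0, atomic number by +1.
A: 28 = 28; Z: 13 + 1 = 14.
Z = 14 is silicon, so the daughter is ^28_14 Si.

Si-28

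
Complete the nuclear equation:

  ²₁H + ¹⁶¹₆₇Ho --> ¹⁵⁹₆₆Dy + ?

alpha particle

Conserve mass number: 2 + 161 = 159 + A, so A = 4.
Conserve atomic number: 1 + 67 = 66 + Z, so Z = 2.
A = 4 and Z = 2 is ⁴₂He — an alpha particle.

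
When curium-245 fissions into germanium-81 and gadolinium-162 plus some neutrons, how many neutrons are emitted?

Conserve mass number: 245 = 81 + 162 + k, so k = 245 − 243 = 2.
Check atomic number: 96 = 32 + 64 + 0 = 96. ✓

2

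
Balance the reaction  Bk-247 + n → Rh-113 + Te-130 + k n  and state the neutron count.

Conserve mass number: 248 = 113 + 130 + k, so k = 248 − 243 = 5.
Check atomic number: 97 = 45 + 52 + 0 = 97. ✓

5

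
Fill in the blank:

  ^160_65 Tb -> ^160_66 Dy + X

beta-minus particle

Conserve mass number: 160 = 160 + A, so A = 0.
Conserve atomic number: 65 = 66 + Z, so Z = -1.
A = 0 and Z = -1 is ^0_-1 e — a beta-minus particle.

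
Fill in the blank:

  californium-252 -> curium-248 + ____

Conserve mass number: 252 = 248 + A, so A = 4.
Conserve atomic number: 98 = 96 + Z, so Z = 2.
A = 4 and Z = 2 is helium-4 — an alpha particle.

alpha particle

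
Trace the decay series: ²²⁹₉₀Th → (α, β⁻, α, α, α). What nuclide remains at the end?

Bi-213

Start: (A, Z) = (229, 90).
After α: (225, 88).
After β⁻: (225, 89).
After α: (221, 87).
After α: (217, 85).
After α: (213, 83).
Z = 83 is bismuth.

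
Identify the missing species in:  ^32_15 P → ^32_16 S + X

beta-minus particle

Conserve mass number: 32 = 32 + A, so A = 0.
Conserve atomic number: 15 = 16 + Z, so Z = -1.
A = 0 and Z = -1 is ^0_-1 e — a beta-minus particle.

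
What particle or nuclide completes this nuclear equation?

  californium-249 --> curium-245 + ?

alpha particle

Conserve mass number: 249 = 245 + A, so A = 4.
Conserve atomic number: 98 = 96 + Z, so Z = 2.
A = 4 and Z = 2 is helium-4 — an alpha particle.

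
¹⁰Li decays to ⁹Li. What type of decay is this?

ΔA = 9 − 10 = -1; ΔZ = 3 − 3 = +0.
A drops by 1 with Z unchanged — a neutron was emitted.

neutron emission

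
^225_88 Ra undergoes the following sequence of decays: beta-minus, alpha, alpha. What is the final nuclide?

Start: (A, Z) = (225, 88).
After β⁻: (225, 89).
After α: (221, 87).
After α: (217, 85).
Z = 85 is astatine.

At-217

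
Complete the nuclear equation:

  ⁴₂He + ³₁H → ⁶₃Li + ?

neutron

Conserve mass number: 4 + 3 = 6 + A, so A = 1.
Conserve atomic number: 2 + 1 = 3 + Z, so Z = 0.
A = 1 and Z = 0 is ¹₀n — a neutron.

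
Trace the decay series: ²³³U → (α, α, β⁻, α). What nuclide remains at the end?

Fr-221

Start: (A, Z) = (233, 92).
After α: (229, 90).
After α: (225, 88).
After β⁻: (225, 89).
After α: (221, 87).
Z = 87 is francium.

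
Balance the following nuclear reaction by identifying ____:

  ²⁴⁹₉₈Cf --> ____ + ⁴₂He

Cm-245

Conserve mass number: 249 = A + 4, so A = 245.
Conserve atomic number: 98 = Z + 2, so Z = 96.
Z = 96 is curium, so the species is ²⁴⁵₉₆Cm.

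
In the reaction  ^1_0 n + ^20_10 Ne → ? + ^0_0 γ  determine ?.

Conserve mass number: 1 + 20 = A + 0, so A = 21.
Conserve atomic number: 0 + 10 = Z + 0, so Z = 10.
Z = 10 is neon, so the species is ^21_10 Ne.

Ne-21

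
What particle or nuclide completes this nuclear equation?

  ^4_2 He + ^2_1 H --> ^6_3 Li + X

Conserve mass number: 4 + 2 = 6 + A, so A = 0.
Conserve atomic number: 2 + 1 = 3 + Z, so Z = 0.
A = 0 and Z = 0 is ^0_0 γ — a gamma ray.

gamma ray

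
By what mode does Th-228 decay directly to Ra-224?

ΔA = 224 − 228 = -4; ΔZ = 88 − 90 = -2.
A drops by 4 and Z drops by 2 — the signature of alpha emission.

alpha decay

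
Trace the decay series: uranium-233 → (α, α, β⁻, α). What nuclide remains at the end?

Fr-221

Start: (A, Z) = (233, 92).
After α: (229, 90).
After α: (225, 88).
After β⁻: (225, 89).
After α: (221, 87).
Z = 87 is francium.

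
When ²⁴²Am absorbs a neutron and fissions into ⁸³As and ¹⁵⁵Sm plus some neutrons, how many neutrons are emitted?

5

Conserve mass number: 243 = 83 + 155 + k, so k = 243 − 238 = 5.
Check atomic number: 95 = 33 + 62 + 0 = 95. ✓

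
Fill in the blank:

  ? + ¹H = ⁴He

Conserve mass number: A + 1 = 4, so A = 3.
Conserve atomic number: Z + 1 = 2, so Z = 1.
A = 3 and Z = 1 is ³H — a triton.

triton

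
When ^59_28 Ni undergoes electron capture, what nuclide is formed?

Co-59

Electron capture: mass number changes by +0, atomic number by -1.
A: 59 = 59; Z: 28 − 1 = 27.
Z = 27 is cobalt, so the daughter is ^59_27 Co.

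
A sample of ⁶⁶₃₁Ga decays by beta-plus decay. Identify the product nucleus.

Zn-66

Beta-plus decay: mass number changes by +0, atomic number by -1.
A: 66 = 66; Z: 31 − 1 = 30.
Z = 30 is zinc, so the daughter is ⁶⁶₃₀Zn.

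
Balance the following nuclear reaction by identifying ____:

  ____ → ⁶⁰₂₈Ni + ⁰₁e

Cu-60

Conserve mass number: A = 60 + 0, so A = 60.
Conserve atomic number: Z = 28 + 1, so Z = 29.
Z = 29 is copper, so the species is ⁶⁰₂₉Cu.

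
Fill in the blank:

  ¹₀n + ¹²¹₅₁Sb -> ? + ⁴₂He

In-118

Conserve mass number: 1 + 121 = A + 4, so A = 118.
Conserve atomic number: 0 + 51 = Z + 2, so Z = 49.
Z = 49 is indium, so the species is ¹¹⁸₄₉In.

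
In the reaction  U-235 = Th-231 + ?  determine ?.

Conserve mass number: 235 = 231 + A, so A = 4.
Conserve atomic number: 92 = 90 + Z, so Z = 2.
A = 4 and Z = 2 is He-4 — an alpha particle.

alpha particle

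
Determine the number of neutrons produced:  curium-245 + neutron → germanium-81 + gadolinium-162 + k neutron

3

Conserve mass number: 246 = 81 + 162 + k, so k = 246 − 243 = 3.
Check atomic number: 96 = 32 + 64 + 0 = 96. ✓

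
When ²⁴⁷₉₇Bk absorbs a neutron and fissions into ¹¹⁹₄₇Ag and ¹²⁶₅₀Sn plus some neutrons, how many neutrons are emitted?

Conserve mass number: 248 = 119 + 126 + k, so k = 248 − 245 = 3.
Check atomic number: 97 = 47 + 50 + 0 = 97. ✓

3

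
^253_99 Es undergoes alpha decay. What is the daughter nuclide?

Alpha decay: mass number changes by -4, atomic number by -2.
A: 253 − 4 = 249; Z: 99 − 2 = 97.
Z = 97 is berkelium, so the daughter is ^249_97 Bk.

Bk-249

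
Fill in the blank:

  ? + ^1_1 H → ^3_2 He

Conserve mass number: A + 1 = 3, so A = 2.
Conserve atomic number: Z + 1 = 2, so Z = 1.
A = 2 and Z = 1 is ^2_1 H — a deuteron.

deuteron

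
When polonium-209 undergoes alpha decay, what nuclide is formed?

Pb-205

Alpha decay: mass number changes by -4, atomic number by -2.
A: 209 − 4 = 205; Z: 84 − 2 = 82.
Z = 82 is lead, so the daughter is lead-205.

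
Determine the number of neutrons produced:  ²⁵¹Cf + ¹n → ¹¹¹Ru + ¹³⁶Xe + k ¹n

5

Conserve mass number: 252 = 111 + 136 + k, so k = 252 − 247 = 5.
Check atomic number: 98 = 44 + 54 + 0 = 98. ✓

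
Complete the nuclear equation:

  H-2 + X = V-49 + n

Conserve mass number: 2 + A = 49 + 1, so A = 48.
Conserve atomic number: 1 + Z = 23 + 0, so Z = 22.
Z = 22 is titanium, so the species is Ti-48.

Ti-48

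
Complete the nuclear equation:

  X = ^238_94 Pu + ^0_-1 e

Np-238

Conserve mass number: A = 238 + 0, so A = 238.
Conserve atomic number: Z = 94 − 1, so Z = 93.
Z = 93 is neptunium, so the species is ^238_93 Np.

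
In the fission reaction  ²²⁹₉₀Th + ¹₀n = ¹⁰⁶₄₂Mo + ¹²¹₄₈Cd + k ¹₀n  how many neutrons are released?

Conserve mass number: 230 = 106 + 121 + k, so k = 230 − 227 = 3.
Check atomic number: 90 = 42 + 48 + 0 = 90. ✓

3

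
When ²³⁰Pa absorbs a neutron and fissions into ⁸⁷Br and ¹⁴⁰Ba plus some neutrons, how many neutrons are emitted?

4

Conserve mass number: 231 = 87 + 140 + k, so k = 231 − 227 = 4.
Check atomic number: 91 = 35 + 56 + 0 = 91. ✓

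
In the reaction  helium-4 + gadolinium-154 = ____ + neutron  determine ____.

Conserve mass number: 4 + 154 = A + 1, so A = 157.
Conserve atomic number: 2 + 64 = Z + 0, so Z = 66.
Z = 66 is dysprosium, so the species is dysprosium-157.

Dy-157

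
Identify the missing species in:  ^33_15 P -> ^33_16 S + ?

Conserve mass number: 33 = 33 + A, so A = 0.
Conserve atomic number: 15 = 16 + Z, so Z = -1.
A = 0 and Z = -1 is ^0_-1 e — a beta-minus particle.

beta-minus particle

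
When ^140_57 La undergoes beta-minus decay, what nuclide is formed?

Ce-140

Beta-minus decay: mass number changes by +0, atomic number by +1.
A: 140 = 140; Z: 57 + 1 = 58.
Z = 58 is cerium, so the daughter is ^140_58 Ce.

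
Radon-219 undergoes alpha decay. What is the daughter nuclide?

Alpha decay: mass number changes by -4, atomic number by -2.
A: 219 − 4 = 215; Z: 86 − 2 = 84.
Z = 84 is polonium, so the daughter is polonium-215.

Po-215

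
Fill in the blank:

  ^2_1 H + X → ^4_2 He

Conserve mass number: 2 + A = 4, so A = 2.
Conserve atomic number: 1 + Z = 2, so Z = 1.
A = 2 and Z = 1 is ^2_1 H — a deuteron.

deuteron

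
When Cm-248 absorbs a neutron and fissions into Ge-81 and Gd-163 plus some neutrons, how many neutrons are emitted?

Conserve mass number: 249 = 81 + 163 + k, so k = 249 − 244 = 5.
Check atomic number: 96 = 32 + 64 + 0 = 96. ✓

5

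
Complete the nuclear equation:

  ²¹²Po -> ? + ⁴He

Conserve mass number: 212 = A + 4, so A = 208.
Conserve atomic number: 84 = Z + 2, so Z = 82.
Z = 82 is lead, so the species is ²⁰⁸Pb.

Pb-208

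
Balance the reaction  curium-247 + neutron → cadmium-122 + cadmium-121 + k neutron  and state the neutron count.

5

Conserve mass number: 248 = 122 + 121 + k, so k = 248 − 243 = 5.
Check atomic number: 96 = 48 + 48 + 0 = 96. ✓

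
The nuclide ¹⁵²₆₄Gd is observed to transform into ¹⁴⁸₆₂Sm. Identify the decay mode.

ΔA = 148 − 152 = -4; ΔZ = 62 − 64 = -2.
A drops by 4 and Z drops by 2 — the signature of alpha emission.

alpha decay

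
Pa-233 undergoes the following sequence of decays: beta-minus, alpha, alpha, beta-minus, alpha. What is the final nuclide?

Fr-221

Start: (A, Z) = (233, 91).
After β⁻: (233, 92).
After α: (229, 90).
After α: (225, 88).
After β⁻: (225, 89).
After α: (221, 87).
Z = 87 is francium.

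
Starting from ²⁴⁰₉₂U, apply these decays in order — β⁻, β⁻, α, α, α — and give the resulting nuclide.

Start: (A, Z) = (240, 92).
After β⁻: (240, 93).
After β⁻: (240, 94).
After α: (236, 92).
After α: (232, 90).
After α: (228, 88).
Z = 88 is radium.

Ra-228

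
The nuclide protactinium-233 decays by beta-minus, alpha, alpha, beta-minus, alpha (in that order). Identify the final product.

Start: (A, Z) = (233, 91).
After β⁻: (233, 92).
After α: (229, 90).
After α: (225, 88).
After β⁻: (225, 89).
After α: (221, 87).
Z = 87 is francium.

Fr-221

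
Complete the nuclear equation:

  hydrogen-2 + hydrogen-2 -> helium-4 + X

gamma ray

Conserve mass number: 2 + 2 = 4 + A, so A = 0.
Conserve atomic number: 1 + 1 = 2 + Z, so Z = 0.
A = 0 and Z = 0 is γ — a gamma ray.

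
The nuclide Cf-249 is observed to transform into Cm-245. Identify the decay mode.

alpha decay

ΔA = 245 − 249 = -4; ΔZ = 96 − 98 = -2.
A drops by 4 and Z drops by 2 — the signature of alpha emission.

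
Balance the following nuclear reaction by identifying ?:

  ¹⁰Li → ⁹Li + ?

Conserve mass number: 10 = 9 + A, so A = 1.
Conserve atomic number: 3 = 3 + Z, so Z = 0.
A = 1 and Z = 0 is ¹n — a neutron.

neutron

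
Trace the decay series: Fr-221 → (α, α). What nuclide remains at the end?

Start: (A, Z) = (221, 87).
After α: (217, 85).
After α: (213, 83).
Z = 83 is bismuth.

Bi-213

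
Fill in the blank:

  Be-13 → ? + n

Be-12

Conserve mass number: 13 = A + 1, so A = 12.
Conserve atomic number: 4 = Z + 0, so Z = 4.
Z = 4 is beryllium, so the species is Be-12.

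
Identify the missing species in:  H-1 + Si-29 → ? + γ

P-30

Conserve mass number: 1 + 29 = A + 0, so A = 30.
Conserve atomic number: 1 + 14 = Z + 0, so Z = 15.
Z = 15 is phosphorus, so the species is P-30.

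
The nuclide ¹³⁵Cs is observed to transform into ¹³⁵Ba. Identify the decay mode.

ΔA = 135 − 135 = 0; ΔZ = 56 − 55 = +1.
A is unchanged and Z rises by 1 — a neutron has become a proton (β⁻ decay).

beta-minus decay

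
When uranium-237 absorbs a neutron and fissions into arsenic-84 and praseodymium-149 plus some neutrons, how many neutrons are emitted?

5

Conserve mass number: 238 = 84 + 149 + k, so k = 238 − 233 = 5.
Check atomic number: 92 = 33 + 59 + 0 = 92. ✓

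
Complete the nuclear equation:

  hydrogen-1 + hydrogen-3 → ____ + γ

Conserve mass number: 1 + 3 = A + 0, so A = 4.
Conserve atomic number: 1 + 1 = Z + 0, so Z = 2.
A = 4 and Z = 2 is helium-4 — an alpha particle.

He-4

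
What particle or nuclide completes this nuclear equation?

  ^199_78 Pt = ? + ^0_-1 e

Au-199

Conserve mass number: 199 = A + 0, so A = 199.
Conserve atomic number: 78 = Z − 1, so Z = 79.
Z = 79 is gold, so the species is ^199_79 Au.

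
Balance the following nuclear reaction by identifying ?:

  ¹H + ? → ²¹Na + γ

Ne-20

Conserve mass number: 1 + A = 21 + 0, so A = 20.
Conserve atomic number: 1 + Z = 11 + 0, so Z = 10.
Z = 10 is neon, so the species is ²⁰Ne.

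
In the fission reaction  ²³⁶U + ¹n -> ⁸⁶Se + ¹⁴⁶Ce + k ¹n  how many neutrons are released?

5

Conserve mass number: 237 = 86 + 146 + k, so k = 237 − 232 = 5.
Check atomic number: 92 = 34 + 58 + 0 = 92. ✓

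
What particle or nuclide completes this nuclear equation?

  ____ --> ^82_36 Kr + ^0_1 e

Rb-82

Conserve mass number: A = 82 + 0, so A = 82.
Conserve atomic number: Z = 36 + 1, so Z = 37.
Z = 37 is rubidium, so the species is ^82_37 Rb.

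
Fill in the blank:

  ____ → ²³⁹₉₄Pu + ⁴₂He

Cm-243

Conserve mass number: A = 239 + 4, so A = 243.
Conserve atomic number: Z = 94 + 2, so Z = 96.
Z = 96 is curium, so the species is ²⁴³₉₆Cm.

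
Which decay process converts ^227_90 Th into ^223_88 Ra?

ΔA = 223 − 227 = -4; ΔZ = 88 − 90 = -2.
A drops by 4 and Z drops by 2 — the signature of alpha emission.

alpha decay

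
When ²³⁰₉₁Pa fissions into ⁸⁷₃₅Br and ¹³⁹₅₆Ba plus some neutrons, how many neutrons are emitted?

Conserve mass number: 230 = 87 + 139 + k, so k = 230 − 226 = 4.
Check atomic number: 91 = 35 + 56 + 0 = 91. ✓

4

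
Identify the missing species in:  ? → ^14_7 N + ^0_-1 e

C-14

Conserve mass number: A = 14 + 0, so A = 14.
Conserve atomic number: Z = 7 − 1, so Z = 6.
Z = 6 is carbon, so the species is ^14_6 C.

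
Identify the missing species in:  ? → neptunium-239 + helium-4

Am-243

Conserve mass number: A = 239 + 4, so A = 243.
Conserve atomic number: Z = 93 + 2, so Z = 95.
Z = 95 is americium, so the species is americium-243.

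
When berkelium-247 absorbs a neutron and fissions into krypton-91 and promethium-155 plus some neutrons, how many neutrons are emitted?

2

Conserve mass number: 248 = 91 + 155 + k, so k = 248 − 246 = 2.
Check atomic number: 97 = 36 + 61 + 0 = 97. ✓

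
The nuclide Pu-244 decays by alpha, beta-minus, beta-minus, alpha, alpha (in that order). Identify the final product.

Th-232

Start: (A, Z) = (244, 94).
After α: (240, 92).
After β⁻: (240, 93).
After β⁻: (240, 94).
After α: (236, 92).
After α: (232, 90).
Z = 90 is thorium.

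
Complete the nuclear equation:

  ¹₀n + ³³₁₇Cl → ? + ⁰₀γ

Conserve mass number: 1 + 33 = A + 0, so A = 34.
Conserve atomic number: 0 + 17 = Z + 0, so Z = 17.
Z = 17 is chlorine, so the species is ³⁴₁₇Cl.

Cl-34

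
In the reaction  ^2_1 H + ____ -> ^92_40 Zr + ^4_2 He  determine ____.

Conserve mass number: 2 + A = 92 + 4, so A = 94.
Conserve atomic number: 1 + Z = 40 + 2, so Z = 41.
Z = 41 is niobium, so the species is ^94_41 Nb.

Nb-94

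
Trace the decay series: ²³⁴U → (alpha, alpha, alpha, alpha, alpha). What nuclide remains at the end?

Pb-214

Start: (A, Z) = (234, 92).
After α: (230, 90).
After α: (226, 88).
After α: (222, 86).
After α: (218, 84).
After α: (214, 82).
Z = 82 is lead.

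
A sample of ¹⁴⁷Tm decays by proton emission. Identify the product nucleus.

Proton emission: mass number changes by -1, atomic number by -1.
A: 147 − 1 = 146; Z: 69 − 1 = 68.
Z = 68 is erbium, so the daughter is ¹⁴⁶Er.

Er-146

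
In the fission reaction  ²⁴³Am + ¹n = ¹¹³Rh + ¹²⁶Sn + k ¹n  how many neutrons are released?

5

Conserve mass number: 244 = 113 + 126 + k, so k = 244 − 239 = 5.
Check atomic number: 95 = 45 + 50 + 0 = 95. ✓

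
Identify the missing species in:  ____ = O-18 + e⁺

F-18

Conserve mass number: A = 18 + 0, so A = 18.
Conserve atomic number: Z = 8 + 1, so Z = 9.
Z = 9 is fluorine, so the species is F-18.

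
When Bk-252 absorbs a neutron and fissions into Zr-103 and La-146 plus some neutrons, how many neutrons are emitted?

Conserve mass number: 253 = 103 + 146 + k, so k = 253 − 249 = 4.
Check atomic number: 97 = 40 + 57 + 0 = 97. ✓

4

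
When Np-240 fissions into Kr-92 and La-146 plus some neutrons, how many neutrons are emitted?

Conserve mass number: 240 = 92 + 146 + k, so k = 240 − 238 = 2.
Check atomic number: 93 = 36 + 57 + 0 = 93. ✓

2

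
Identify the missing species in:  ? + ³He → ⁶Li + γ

Conserve mass number: A + 3 = 6 + 0, so A = 3.
Conserve atomic number: Z + 2 = 3 + 0, so Z = 1.
A = 3 and Z = 1 is ³H — a triton.

triton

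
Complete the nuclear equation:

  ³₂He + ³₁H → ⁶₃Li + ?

Conserve mass number: 3 + 3 = 6 + A, so A = 0.
Conserve atomic number: 2 + 1 = 3 + Z, so Z = 0.
A = 0 and Z = 0 is ⁰₀γ — a gamma ray.

gamma ray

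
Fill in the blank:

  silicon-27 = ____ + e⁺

Al-27

Conserve mass number: 27 = A + 0, so A = 27.
Conserve atomic number: 14 = Z + 1, so Z = 13.
Z = 13 is aluminium, so the species is aluminium-27.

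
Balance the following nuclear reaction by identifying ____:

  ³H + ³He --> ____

Conserve mass number: 3 + 3 = A, so A = 6.
Conserve atomic number: 1 + 2 = Z, so Z = 3.
Z = 3 is lithium, so the species is ⁶Li.

Li-6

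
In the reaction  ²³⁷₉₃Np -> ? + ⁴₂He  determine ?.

Pa-233

Conserve mass number: 237 = A + 4, so A = 233.
Conserve atomic number: 93 = Z + 2, so Z = 91.
Z = 91 is protactinium, so the species is ²³³₉₁Pa.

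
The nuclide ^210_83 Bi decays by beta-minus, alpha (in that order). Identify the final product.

Pb-206

Start: (A, Z) = (210, 83).
After β⁻: (210, 84).
After α: (206, 82).
Z = 82 is lead.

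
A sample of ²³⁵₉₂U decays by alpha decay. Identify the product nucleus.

Th-231

Alpha decay: mass number changes by -4, atomic number by -2.
A: 235 − 4 = 231; Z: 92 − 2 = 90.
Z = 90 is thorium, so the daughter is ²³¹₉₀Th.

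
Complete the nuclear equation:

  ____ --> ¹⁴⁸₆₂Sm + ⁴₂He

Gd-152

Conserve mass number: A = 148 + 4, so A = 152.
Conserve atomic number: Z = 62 + 2, so Z = 64.
Z = 64 is gadolinium, so the species is ¹⁵²₆₄Gd.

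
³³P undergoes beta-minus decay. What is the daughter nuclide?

S-33

Beta-minus decay: mass number changes by +0, atomic number by +1.
A: 33 = 33; Z: 15 + 1 = 16.
Z = 16 is sulfur, so the daughter is ³³S.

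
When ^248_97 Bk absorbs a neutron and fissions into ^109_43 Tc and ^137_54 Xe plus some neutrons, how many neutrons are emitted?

3

Conserve mass number: 249 = 109 + 137 + k, so k = 249 − 246 = 3.
Check atomic number: 97 = 43 + 54 + 0 = 97. ✓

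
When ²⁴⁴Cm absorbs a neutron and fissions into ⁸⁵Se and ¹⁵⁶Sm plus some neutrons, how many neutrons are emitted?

4

Conserve mass number: 245 = 85 + 156 + k, so k = 245 − 241 = 4.
Check atomic number: 96 = 34 + 62 + 0 = 96. ✓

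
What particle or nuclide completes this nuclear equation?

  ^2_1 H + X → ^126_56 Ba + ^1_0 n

Cs-125

Conserve mass number: 2 + A = 126 + 1, so A = 125.
Conserve atomic number: 1 + Z = 56 + 0, so Z = 55.
Z = 55 is caesium, so the species is ^125_55 Cs.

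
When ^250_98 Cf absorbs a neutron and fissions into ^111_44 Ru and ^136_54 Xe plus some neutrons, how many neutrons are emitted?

Conserve mass number: 251 = 111 + 136 + k, so k = 251 − 247 = 4.
Check atomic number: 98 = 44 + 54 + 0 = 98. ✓

4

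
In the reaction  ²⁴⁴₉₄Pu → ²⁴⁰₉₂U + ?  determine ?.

alpha particle

Conserve mass number: 244 = 240 + A, so A = 4.
Conserve atomic number: 94 = 92 + Z, so Z = 2.
A = 4 and Z = 2 is ⁴₂He — an alpha particle.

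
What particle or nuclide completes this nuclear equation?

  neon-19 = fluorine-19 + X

positron

Conserve mass number: 19 = 19 + A, so A = 0.
Conserve atomic number: 10 = 9 + Z, so Z = 1.
A = 0 and Z = 1 is e⁺ — a positron.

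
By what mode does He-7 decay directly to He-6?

ΔA = 6 − 7 = -1; ΔZ = 2 − 2 = +0.
A drops by 1 with Z unchanged — a neutron was emitted.

neutron emission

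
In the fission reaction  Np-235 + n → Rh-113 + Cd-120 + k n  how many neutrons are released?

3

Conserve mass number: 236 = 113 + 120 + k, so k = 236 − 233 = 3.
Check atomic number: 93 = 45 + 48 + 0 = 93. ✓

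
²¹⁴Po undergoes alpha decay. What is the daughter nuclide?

Alpha decay: mass number changes by -4, atomic number by -2.
A: 214 − 4 = 210; Z: 84 − 2 = 82.
Z = 82 is lead, so the daughter is ²¹⁰Pb.

Pb-210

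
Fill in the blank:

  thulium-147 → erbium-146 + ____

Conserve mass number: 147 = 146 + A, so A = 1.
Conserve atomic number: 69 = 68 + Z, so Z = 1.
A = 1 and Z = 1 is hydrogen-1 — a proton.

proton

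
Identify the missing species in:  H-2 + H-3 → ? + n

Conserve mass number: 2 + 3 = A + 1, so A = 4.
Conserve atomic number: 1 + 1 = Z + 0, so Z = 2.
A = 4 and Z = 2 is He-4 — an alpha particle.

He-4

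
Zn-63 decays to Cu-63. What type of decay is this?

ΔA = 63 − 63 = 0; ΔZ = 29 − 30 = -1.
A is unchanged and Z drops by 1 — a proton has become a neutron (β⁺ emission or electron capture).

beta-plus decay or electron capture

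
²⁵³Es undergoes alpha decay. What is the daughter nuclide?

Bk-249

Alpha decay: mass number changes by -4, atomic number by -2.
A: 253 − 4 = 249; Z: 99 − 2 = 97.
Z = 97 is berkelium, so the daughter is ²⁴⁹Bk.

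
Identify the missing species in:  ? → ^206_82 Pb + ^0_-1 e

Conserve mass number: A = 206 + 0, so A = 206.
Conserve atomic number: Z = 82 − 1, so Z = 81.
Z = 81 is thallium, so the species is ^206_81 Tl.

Tl-206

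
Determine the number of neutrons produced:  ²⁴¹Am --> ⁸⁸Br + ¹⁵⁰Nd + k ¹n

Conserve mass number: 241 = 88 + 150 + k, so k = 241 − 238 = 3.
Check atomic number: 95 = 35 + 60 + 0 = 95. ✓

3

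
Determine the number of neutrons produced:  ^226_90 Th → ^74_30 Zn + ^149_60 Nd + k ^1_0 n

Conserve mass number: 226 = 74 + 149 + k, so k = 226 − 223 = 3.
Check atomic number: 90 = 30 + 60 + 0 = 90. ✓

3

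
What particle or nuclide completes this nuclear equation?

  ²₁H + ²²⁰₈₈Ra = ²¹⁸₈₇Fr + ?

alpha particle

Conserve mass number: 2 + 220 = 218 + A, so A = 4.
Conserve atomic number: 1 + 88 = 87 + Z, so Z = 2.
A = 4 and Z = 2 is ⁴₂He — an alpha particle.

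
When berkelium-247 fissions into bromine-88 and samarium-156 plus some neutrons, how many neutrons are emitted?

Conserve mass number: 247 = 88 + 156 + k, so k = 247 − 244 = 3.
Check atomic number: 97 = 35 + 62 + 0 = 97. ✓

3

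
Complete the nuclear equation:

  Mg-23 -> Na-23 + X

positron

Conserve mass number: 23 = 23 + A, so A = 0.
Conserve atomic number: 12 = 11 + Z, so Z = 1.
A = 0 and Z = 1 is e⁺ — a positron.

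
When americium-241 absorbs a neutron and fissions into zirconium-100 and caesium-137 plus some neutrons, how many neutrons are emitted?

Conserve mass number: 242 = 100 + 137 + k, so k = 242 − 237 = 5.
Check atomic number: 95 = 40 + 55 + 0 = 95. ✓

5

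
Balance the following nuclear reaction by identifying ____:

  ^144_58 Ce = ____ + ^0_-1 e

Conserve mass number: 144 = A + 0, so A = 144.
Conserve atomic number: 58 = Z − 1, so Z = 59.
Z = 59 is praseodymium, so the species is ^144_59 Pr.

Pr-144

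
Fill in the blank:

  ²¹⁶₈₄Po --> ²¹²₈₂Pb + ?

alpha particle

Conserve mass number: 216 = 212 + A, so A = 4.
Conserve atomic number: 84 = 82 + Z, so Z = 2.
A = 4 and Z = 2 is ⁴₂He — an alpha particle.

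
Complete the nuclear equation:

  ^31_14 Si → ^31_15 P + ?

beta-minus particle

Conserve mass number: 31 = 31 + A, so A = 0.
Conserve atomic number: 14 = 15 + Z, so Z = -1.
A = 0 and Z = -1 is ^0_-1 e — a beta-minus particle.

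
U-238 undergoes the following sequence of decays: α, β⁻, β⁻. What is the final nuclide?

Start: (A, Z) = (238, 92).
After α: (234, 90).
After β⁻: (234, 91).
After β⁻: (234, 92).
Z = 92 is uranium.

U-234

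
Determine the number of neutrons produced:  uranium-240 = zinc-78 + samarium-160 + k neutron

Conserve mass number: 240 = 78 + 160 + k, so k = 240 − 238 = 2.
Check atomic number: 92 = 30 + 62 + 0 = 92. ✓

2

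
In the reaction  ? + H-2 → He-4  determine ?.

deuteron

Conserve mass number: A + 2 = 4, so A = 2.
Conserve atomic number: Z + 1 = 2, so Z = 1.
A = 2 and Z = 1 is H-2 — a deuteron.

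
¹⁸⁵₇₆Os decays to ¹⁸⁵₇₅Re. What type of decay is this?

beta-plus decay or electron capture

ΔA = 185 − 185 = 0; ΔZ = 75 − 76 = -1.
A is unchanged and Z drops by 1 — a proton has become a neutron (β⁺ emission or electron capture).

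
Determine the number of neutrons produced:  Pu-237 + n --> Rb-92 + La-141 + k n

5

Conserve mass number: 238 = 92 + 141 + k, so k = 238 − 233 = 5.
Check atomic number: 94 = 37 + 57 + 0 = 94. ✓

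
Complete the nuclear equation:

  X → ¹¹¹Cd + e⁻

Ag-111

Conserve mass number: A = 111 + 0, so A = 111.
Conserve atomic number: Z = 48 − 1, so Z = 47.
Z = 47 is silver, so the species is ¹¹¹Ag.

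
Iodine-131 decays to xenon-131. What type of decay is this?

beta-minus decay

ΔA = 131 − 131 = 0; ΔZ = 54 − 53 = +1.
A is unchanged and Z rises by 1 — a neutron has become a proton (β⁻ decay).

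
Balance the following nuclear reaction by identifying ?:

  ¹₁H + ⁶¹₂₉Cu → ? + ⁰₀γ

Conserve mass number: 1 + 61 = A + 0, so A = 62.
Conserve atomic number: 1 + 29 = Z + 0, so Z = 30.
Z = 30 is zinc, so the species is ⁶²₃₀Zn.

Zn-62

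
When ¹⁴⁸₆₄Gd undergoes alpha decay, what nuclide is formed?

Alpha decay: mass number changes by -4, atomic number by -2.
A: 148 − 4 = 144; Z: 64 − 2 = 62.
Z = 62 is samarium, so the daughter is ¹⁴⁴₆₂Sm.

Sm-144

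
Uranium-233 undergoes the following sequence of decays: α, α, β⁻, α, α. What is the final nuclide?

Start: (A, Z) = (233, 92).
After α: (229, 90).
After α: (225, 88).
After β⁻: (225, 89).
After α: (221, 87).
After α: (217, 85).
Z = 85 is astatine.

At-217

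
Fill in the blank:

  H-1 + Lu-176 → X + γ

Hf-177

Conserve mass number: 1 + 176 = A + 0, so A = 177.
Conserve atomic number: 1 + 71 = Z + 0, so Z = 72.
Z = 72 is hafnium, so the species is Hf-177.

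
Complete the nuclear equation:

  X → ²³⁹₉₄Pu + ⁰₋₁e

Np-239

Conserve mass number: A = 239 + 0, so A = 239.
Conserve atomic number: Z = 94 − 1, so Z = 93.
Z = 93 is neptunium, so the species is ²³⁹₉₃Np.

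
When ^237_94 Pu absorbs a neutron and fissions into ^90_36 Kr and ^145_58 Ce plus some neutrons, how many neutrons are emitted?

Conserve mass number: 238 = 90 + 145 + k, so k = 238 − 235 = 3.
Check atomic number: 94 = 36 + 58 + 0 = 94. ✓

3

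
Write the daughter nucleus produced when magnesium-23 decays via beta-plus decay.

Beta-plus decay: mass number changes by +0, atomic number by -1.
A: 23 = 23; Z: 12 − 1 = 11.
Z = 11 is sodium, so the daughter is sodium-23.

Na-23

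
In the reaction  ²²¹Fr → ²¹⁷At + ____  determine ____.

Conserve mass number: 221 = 217 + A, so A = 4.
Conserve atomic number: 87 = 85 + Z, so Z = 2.
A = 4 and Z = 2 is ⁴He — an alpha particle.

alpha particle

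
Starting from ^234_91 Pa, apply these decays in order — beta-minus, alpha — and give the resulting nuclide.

Start: (A, Z) = (234, 91).
After β⁻: (234, 92).
After α: (230, 90).
Z = 90 is thorium.

Th-230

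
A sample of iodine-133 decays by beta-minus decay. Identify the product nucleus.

Beta-minus decay: mass number changes by +0, atomic number by +1.
A: 133 = 133; Z: 53 + 1 = 54.
Z = 54 is xenon, so the daughter is xenon-133.

Xe-133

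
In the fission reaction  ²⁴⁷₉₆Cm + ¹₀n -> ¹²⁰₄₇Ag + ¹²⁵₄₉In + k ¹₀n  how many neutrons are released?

3

Conserve mass number: 248 = 120 + 125 + k, so k = 248 − 245 = 3.
Check atomic number: 96 = 47 + 49 + 0 = 96. ✓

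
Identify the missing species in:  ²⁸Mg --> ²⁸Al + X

beta-minus particle

Conserve mass number: 28 = 28 + A, so A = 0.
Conserve atomic number: 12 = 13 + Z, so Z = -1.
A = 0 and Z = -1 is e⁻ — a beta-minus particle.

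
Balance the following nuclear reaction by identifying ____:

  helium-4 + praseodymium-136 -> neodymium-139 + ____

Conserve mass number: 4 + 136 = 139 + A, so A = 1.
Conserve atomic number: 2 + 59 = 60 + Z, so Z = 1.
A = 1 and Z = 1 is hydrogen-1 — a proton.

proton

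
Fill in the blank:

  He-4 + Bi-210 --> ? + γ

At-214

Conserve mass number: 4 + 210 = A + 0, so A = 214.
Conserve atomic number: 2 + 83 = Z + 0, so Z = 85.
Z = 85 is astatine, so the species is At-214.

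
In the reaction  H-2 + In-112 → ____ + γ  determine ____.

Conserve mass number: 2 + 112 = A + 0, so A = 114.
Conserve atomic number: 1 + 49 = Z + 0, so Z = 50.
Z = 50 is tin, so the species is Sn-114.

Sn-114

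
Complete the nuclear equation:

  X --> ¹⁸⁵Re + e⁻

W-185

Conserve mass number: A = 185 + 0, so A = 185.
Conserve atomic number: Z = 75 − 1, so Z = 74.
Z = 74 is tungsten, so the species is ¹⁸⁵W.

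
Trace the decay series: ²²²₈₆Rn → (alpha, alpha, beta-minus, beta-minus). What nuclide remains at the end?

Po-214

Start: (A, Z) = (222, 86).
After α: (218, 84).
After α: (214, 82).
After β⁻: (214, 83).
After β⁻: (214, 84).
Z = 84 is polonium.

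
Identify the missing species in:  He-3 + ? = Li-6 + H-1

Conserve mass number: 3 + A = 6 + 1, so A = 4.
Conserve atomic number: 2 + Z = 3 + 1, so Z = 2.
A = 4 and Z = 2 is He-4 — an alpha particle.

alpha particle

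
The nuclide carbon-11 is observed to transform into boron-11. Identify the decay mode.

ΔA = 11 − 11 = 0; ΔZ = 5 − 6 = -1.
A is unchanged and Z drops by 1 — a proton has become a neutron (β⁺ emission or electron capture).

beta-plus decay or electron capture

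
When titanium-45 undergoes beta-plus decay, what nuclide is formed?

Beta-plus decay: mass number changes by +0, atomic number by -1.
A: 45 = 45; Z: 22 − 1 = 21.
Z = 21 is scandium, so the daughter is scandium-45.

Sc-45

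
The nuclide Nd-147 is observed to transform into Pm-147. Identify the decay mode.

ΔA = 147 − 147 = 0; ΔZ = 61 − 60 = +1.
A is unchanged and Z rises by 1 — a neutron has become a proton (β⁻ decay).

beta-minus decay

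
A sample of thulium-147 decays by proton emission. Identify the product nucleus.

Proton emission: mass number changes by -1, atomic number by -1.
A: 147 − 1 = 146; Z: 69 − 1 = 68.
Z = 68 is erbium, so the daughter is erbium-146.

Er-146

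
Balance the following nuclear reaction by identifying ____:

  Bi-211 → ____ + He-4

Tl-207

Conserve mass number: 211 = A + 4, so A = 207.
Conserve atomic number: 83 = Z + 2, so Z = 81.
Z = 81 is thallium, so the species is Tl-207.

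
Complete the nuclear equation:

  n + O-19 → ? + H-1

Conserve mass number: 1 + 19 = A + 1, so A = 19.
Conserve atomic number: 0 + 8 = Z + 1, so Z = 7.
Z = 7 is nitrogen, so the species is N-19.

N-19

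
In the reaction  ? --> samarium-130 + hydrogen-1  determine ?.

Conserve mass number: A = 130 + 1, so A = 131.
Conserve atomic number: Z = 62 + 1, so Z = 63.
Z = 63 is europium, so the species is europium-131.

Eu-131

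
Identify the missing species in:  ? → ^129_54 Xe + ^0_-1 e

Conserve mass number: A = 129 + 0, so A = 129.
Conserve atomic number: Z = 54 − 1, so Z = 53.
Z = 53 is iodine, so the species is ^129_53 I.

I-129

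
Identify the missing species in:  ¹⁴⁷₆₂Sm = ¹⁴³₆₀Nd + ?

alpha particle

Conserve mass number: 147 = 143 + A, so A = 4.
Conserve atomic number: 62 = 60 + Z, so Z = 2.
A = 4 and Z = 2 is ⁴₂He — an alpha particle.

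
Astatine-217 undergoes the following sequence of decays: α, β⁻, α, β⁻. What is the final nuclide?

Start: (A, Z) = (217, 85).
After α: (213, 83).
After β⁻: (213, 84).
After α: (209, 82).
After β⁻: (209, 83).
Z = 83 is bismuth.

Bi-209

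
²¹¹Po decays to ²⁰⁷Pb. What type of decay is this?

alpha decay

ΔA = 207 − 211 = -4; ΔZ = 82 − 84 = -2.
A drops by 4 and Z drops by 2 — the signature of alpha emission.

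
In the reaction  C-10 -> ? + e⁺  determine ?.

Conserve mass number: 10 = A + 0, so A = 10.
Conserve atomic number: 6 = Z + 1, so Z = 5.
Z = 5 is boron, so the species is B-10.

B-10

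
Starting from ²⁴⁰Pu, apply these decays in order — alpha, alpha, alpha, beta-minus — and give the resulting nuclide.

Ac-228

Start: (A, Z) = (240, 94).
After α: (236, 92).
After α: (232, 90).
After α: (228, 88).
After β⁻: (228, 89).
Z = 89 is actinium.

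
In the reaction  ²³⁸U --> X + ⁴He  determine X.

Conserve mass number: 238 = A + 4, so A = 234.
Conserve atomic number: 92 = Z + 2, so Z = 90.
Z = 90 is thorium, so the species is ²³⁴Th.

Th-234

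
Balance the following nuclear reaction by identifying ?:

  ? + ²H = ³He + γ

Conserve mass number: A + 2 = 3 + 0, so A = 1.
Conserve atomic number: Z + 1 = 2 + 0, so Z = 1.
A = 1 and Z = 1 is ¹H — a proton.

proton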